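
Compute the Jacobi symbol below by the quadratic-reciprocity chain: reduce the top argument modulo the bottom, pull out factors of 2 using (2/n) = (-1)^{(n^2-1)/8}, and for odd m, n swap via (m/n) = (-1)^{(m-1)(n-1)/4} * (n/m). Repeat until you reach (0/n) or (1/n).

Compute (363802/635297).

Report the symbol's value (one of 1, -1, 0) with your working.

1

363802 = 2^1·181901; (2/635297) = +1 since 635297 mod 8 = 1, so (363802/635297) = (+1)^1·(181901/635297); sign now +1
reciprocity: (181901/635297) = +1·(635297/181901) since 181901 mod 4 = 1, 635297 mod 4 = 1; sign now +1
(635297/181901) = (89594/181901)   [reduce mod 181901]
89594 = 2^1·44797; (2/181901) = -1 since 181901 mod 8 = 5, so (89594/181901) = (-1)^1·(44797/181901); sign now -1
reciprocity: (44797/181901) = +1·(181901/44797) since 44797 mod 4 = 1, 181901 mod 4 = 1; sign now -1
(181901/44797) = (2713/44797)   [reduce mod 44797]
reciprocity: (2713/44797) = +1·(44797/2713) since 2713 mod 4 = 1, 44797 mod 4 = 1; sign now -1
(44797/2713) = (1389/2713)   [reduce mod 2713]
reciprocity: (1389/2713) = +1·(2713/1389) since 1389 mod 4 = 1, 2713 mod 4 = 1; sign now -1
(2713/1389) = (1324/1389)   [reduce mod 1389]
1324 = 2^2·331; (2/1389) = -1 since 1389 mod 8 = 5, so (1324/1389) = (-1)^2·(331/1389); sign now -1
reciprocity: (331/1389) = +1·(1389/331) since 331 mod 4 = 3, 1389 mod 4 = 1; sign now -1
(1389/331) = (65/331)   [reduce mod 331]
reciprocity: (65/331) = +1·(331/65) since 65 mod 4 = 1, 331 mod 4 = 3; sign now -1
(331/65) = (6/65)   [reduce mod 65]
6 = 2^1·3; (2/65) = +1 since 65 mod 8 = 1, so (6/65) = (+1)^1·(3/65); sign now -1
reciprocity: (3/65) = +1·(65/3) since 3 mod 4 = 3, 65 mod 4 = 1; sign now -1
(65/3) = (2/3)   [reduce mod 3]
2 = 2^1·1; (2/3) = -1 since 3 mod 8 = 3, so (2/3) = (-1)^1·(1/3); sign now +1
(1/3) = 1; final value = sign = +1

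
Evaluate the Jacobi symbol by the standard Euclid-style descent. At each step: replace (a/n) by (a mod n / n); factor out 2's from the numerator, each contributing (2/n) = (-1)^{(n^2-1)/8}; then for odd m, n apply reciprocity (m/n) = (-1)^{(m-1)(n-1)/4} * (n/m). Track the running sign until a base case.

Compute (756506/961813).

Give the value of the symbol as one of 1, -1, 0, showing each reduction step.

-1

756506 = 2^1·378253; (2/961813) = -1 since 961813 mod 8 = 5, so (756506/961813) = (-1)^1·(378253/961813); sign now -1
reciprocity: (378253/961813) = +1·(961813/378253) since 378253 mod 4 = 1, 961813 mod 4 = 1; sign now -1
(961813/378253) = (205307/378253)   [reduce mod 378253]
reciprocity: (205307/378253) = +1·(378253/205307) since 205307 mod 4 = 3, 378253 mod 4 = 1; sign now -1
(378253/205307) = (172946/205307)   [reduce mod 205307]
172946 = 2^1·86473; (2/205307) = -1 since 205307 mod 8 = 3, so (172946/205307) = (-1)^1·(86473/205307); sign now +1
reciprocity: (86473/205307) = +1·(205307/86473) since 86473 mod 4 = 1, 205307 mod 4 = 3; sign now +1
(205307/86473) = (32361/86473)   [reduce mod 86473]
reciprocity: (32361/86473) = +1·(86473/32361) since 32361 mod 4 = 1, 86473 mod 4 = 1; sign now +1
(86473/32361) = (21751/32361)   [reduce mod 32361]
reciprocity: (21751/32361) = +1·(32361/21751) since 21751 mod 4 = 3, 32361 mod 4 = 1; sign now +1
(32361/21751) = (10610/21751)   [reduce mod 21751]
10610 = 2^1·5305; (2/21751) = +1 since 21751 mod 8 = 7, so (10610/21751) = (+1)^1·(5305/21751); sign now +1
reciprocity: (5305/21751) = +1·(21751/5305) since 5305 mod 4 = 1, 21751 mod 4 = 3; sign now +1
(21751/5305) = (531/5305)   [reduce mod 5305]
reciprocity: (531/5305) = +1·(5305/531) since 531 mod 4 = 3, 5305 mod 4 = 1; sign now +1
(5305/531) = (526/531)   [reduce mod 531]
526 = 2^1·263; (2/531) = -1 since 531 mod 8 = 3, so (526/531) = (-1)^1·(263/531); sign now -1
reciprocity: (263/531) = -1·(531/263) since 263 mod 4 = 3, 531 mod 4 = 3; sign now +1
(531/263) = (5/263)   [reduce mod 263]
reciprocity: (5/263) = +1·(263/5) since 5 mod 4 = 1, 263 mod 4 = 3; sign now +1
(263/5) = (3/5)   [reduce mod 5]
reciprocity: (3/5) = +1·(5/3) since 3 mod 4 = 3, 5 mod 4 = 1; sign now +1
(5/3) = (2/3)   [reduce mod 3]
2 = 2^1·1; (2/3) = -1 since 3 mod 8 = 3, so (2/3) = (-1)^1·(1/3); sign now -1
(1/3) = 1; final value = sign = -1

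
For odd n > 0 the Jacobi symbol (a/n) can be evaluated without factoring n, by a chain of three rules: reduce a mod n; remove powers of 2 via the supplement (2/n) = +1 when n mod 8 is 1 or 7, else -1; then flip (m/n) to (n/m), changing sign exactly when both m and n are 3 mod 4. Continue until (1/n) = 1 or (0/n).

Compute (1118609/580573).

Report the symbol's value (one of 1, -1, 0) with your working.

(1118609/580573): 1118609 mod 580573 = 538036, so (1118609/580573) = (538036/580573)
factor out 2^2: 538036 = 2^2·134509; with 580573 mod 8 = 5, (2/580573) = -1; sign now +1; continue with (134509/580573)
flip (134509/580573) -> (580573/134509): both odd, 134509 mod 4 = 1, 580573 mod 4 = 1, so the flip contributes +1; sign now +1
(580573/134509): 580573 mod 134509 = 42537, so (580573/134509) = (42537/134509)
flip (42537/134509) -> (134509/42537): both odd, 42537 mod 4 = 1, 134509 mod 4 = 1, so the flip contributes +1; sign now +1
(134509/42537): 134509 mod 42537 = 6898, so (134509/42537) = (6898/42537)
factor out 2^1: 6898 = 2^1·3449; with 42537 mod 8 = 1, (2/42537) = +1; sign now +1; continue with (3449/42537)
flip (3449/42537) -> (42537/3449): both odd, 3449 mod 4 = 1, 42537 mod 4 = 1, so the flip contributes +1; sign now +1
(42537/3449): 42537 mod 3449 = 1149, so (42537/3449) = (1149/3449)
flip (1149/3449) -> (3449/1149): both odd, 1149 mod 4 = 1, 3449 mod 4 = 1, so the flip contributes +1; sign now +1
(3449/1149): 3449 mod 1149 = 2, so (3449/1149) = (2/1149)
factor out 2^1: 2 = 2^1·1; with 1149 mod 8 = 5, (2/1149) = -1; sign now -1; continue with (1/1149)
reached (1/1149) = 1, so the symbol is -1

-1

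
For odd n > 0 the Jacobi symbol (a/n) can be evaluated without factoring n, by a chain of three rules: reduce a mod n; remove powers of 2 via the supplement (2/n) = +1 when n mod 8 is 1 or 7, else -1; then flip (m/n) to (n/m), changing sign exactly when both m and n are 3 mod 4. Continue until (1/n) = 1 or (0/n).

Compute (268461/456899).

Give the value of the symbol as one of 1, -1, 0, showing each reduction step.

-1

flip (268461/456899) -> (456899/268461): both odd, 268461 mod 4 = 1, 456899 mod 4 = 3, so the flip contributes +1; sign now +1
(456899/268461): 456899 mod 268461 = 188438, so (456899/268461) = (188438/268461)
factor out 2^1: 188438 = 2^1·94219; with 268461 mod 8 = 5, (2/268461) = -1; sign now -1; continue with (94219/268461)
flip (94219/268461) -> (268461/94219): both odd, 94219 mod 4 = 3, 268461 mod 4 = 1, so the flip contributes +1; sign now -1
(268461/94219): 268461 mod 94219 = 80023, so (268461/94219) = (80023/94219)
flip (80023/94219) -> (94219/80023): both odd, 80023 mod 4 = 3, 94219 mod 4 = 3, so the flip contributes -1; sign now +1
(94219/80023): 94219 mod 80023 = 14196, so (94219/80023) = (14196/80023)
factor out 2^2: 14196 = 2^2·3549; with 80023 mod 8 = 7, (2/80023) = +1; sign now +1; continue with (3549/80023)
flip (3549/80023) -> (80023/3549): both odd, 3549 mod 4 = 1, 80023 mod 4 = 3, so the flip contributes +1; sign now +1
(80023/3549): 80023 mod 3549 = 1945, so (80023/3549) = (1945/3549)
flip (1945/3549) -> (3549/1945): both odd, 1945 mod 4 = 1, 3549 mod 4 = 1, so the flip contributes +1; sign now +1
(3549/1945): 3549 mod 1945 = 1604, so (3549/1945) = (1604/1945)
factor out 2^2: 1604 = 2^2·401; with 1945 mod 8 = 1, (2/1945) = +1; sign now +1; continue with (401/1945)
flip (401/1945) -> (1945/401): both odd, 401 mod 4 = 1, 1945 mod 4 = 1, so the flip contributes +1; sign now +1
(1945/401): 1945 mod 401 = 341, so (1945/401) = (341/401)
flip (341/401) -> (401/341): both odd, 341 mod 4 = 1, 401 mod 4 = 1, so the flip contributes +1; sign now +1
(401/341): 401 mod 341 = 60, so (401/341) = (60/341)
factor out 2^2: 60 = 2^2·15; with 341 mod 8 = 5, (2/341) = -1; sign now +1; continue with (15/341)
flip (15/341) -> (341/15): both odd, 15 mod 4 = 3, 341 mod 4 = 1, so the flip contributes +1; sign now +1
(341/15): 341 mod 15 = 11, so (341/15) = (11/15)
flip (11/15) -> (15/11): both odd, 11 mod 4 = 3, 15 mod 4 = 3, so the flip contributes -1; sign now -1
(15/11): 15 mod 11 = 4, so (15/11) = (4/11)
factor out 2^2: 4 = 2^2·1; with 11 mod 8 = 3, (2/11) = -1; sign now -1; continue with (1/11)
reached (1/11) = 1, so the symbol is -1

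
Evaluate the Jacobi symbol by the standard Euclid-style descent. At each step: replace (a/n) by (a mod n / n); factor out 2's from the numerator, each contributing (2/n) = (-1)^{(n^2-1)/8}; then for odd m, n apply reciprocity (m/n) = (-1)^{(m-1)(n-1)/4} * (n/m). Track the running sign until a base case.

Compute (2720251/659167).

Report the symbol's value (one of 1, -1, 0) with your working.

-1

(2720251/659167) = (83583/659167)   [reduce mod 659167]
reciprocity: (83583/659167) = -1·(659167/83583) since 83583 mod 4 = 3, 659167 mod 4 = 3; sign now -1
(659167/83583) = (74086/83583)   [reduce mod 83583]
74086 = 2^1·37043; (2/83583) = +1 since 83583 mod 8 = 7, so (74086/83583) = (+1)^1·(37043/83583); sign now -1
reciprocity: (37043/83583) = -1·(83583/37043) since 37043 mod 4 = 3, 83583 mod 4 = 3; sign now +1
(83583/37043) = (9497/37043)   [reduce mod 37043]
reciprocity: (9497/37043) = +1·(37043/9497) since 9497 mod 4 = 1, 37043 mod 4 = 3; sign now +1
(37043/9497) = (8552/9497)   [reduce mod 9497]
8552 = 2^3·1069; (2/9497) = +1 since 9497 mod 8 = 1, so (8552/9497) = (+1)^3·(1069/9497); sign now +1
reciprocity: (1069/9497) = +1·(9497/1069) since 1069 mod 4 = 1, 9497 mod 4 = 1; sign now +1
(9497/1069) = (945/1069)   [reduce mod 1069]
reciprocity: (945/1069) = +1·(1069/945) since 945 mod 4 = 1, 1069 mod 4 = 1; sign now +1
(1069/945) = (124/945)   [reduce mod 945]
124 = 2^2·31; (2/945) = +1 since 945 mod 8 = 1, so (124/945) = (+1)^2·(31/945); sign now +1
reciprocity: (31/945) = +1·(945/31) since 31 mod 4 = 3, 945 mod 4 = 1; sign now +1
(945/31) = (15/31)   [reduce mod 31]
reciprocity: (15/31) = -1·(31/15) since 15 mod 4 = 3, 31 mod 4 = 3; sign now -1
(31/15) = (1/15)   [reduce mod 15]
(1/15) = 1; final value = sign = -1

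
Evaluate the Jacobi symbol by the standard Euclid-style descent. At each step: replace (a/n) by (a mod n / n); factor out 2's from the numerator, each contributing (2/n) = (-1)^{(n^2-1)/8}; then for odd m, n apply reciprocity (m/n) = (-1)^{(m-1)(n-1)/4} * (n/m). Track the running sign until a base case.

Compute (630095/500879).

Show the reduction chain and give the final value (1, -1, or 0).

(630095/500879): 630095 mod 500879 = 129216, so (630095/500879) = (129216/500879)
factor out 2^6: 129216 = 2^6·2019; with 500879 mod 8 = 7, (2/500879) = +1; sign now +1; continue with (2019/500879)
flip (2019/500879) -> (500879/2019): both odd, 2019 mod 4 = 3, 500879 mod 4 = 3, so the flip contributes -1; sign now -1
(500879/2019): 500879 mod 2019 = 167, so (500879/2019) = (167/2019)
flip (167/2019) -> (2019/167): both odd, 167 mod 4 = 3, 2019 mod 4 = 3, so the flip contributes -1; sign now +1
(2019/167): 2019 mod 167 = 15, so (2019/167) = (15/167)
flip (15/167) -> (167/15): both odd, 15 mod 4 = 3, 167 mod 4 = 3, so the flip contributes -1; sign now -1
(167/15): 167 mod 15 = 2, so (167/15) = (2/15)
factor out 2^1: 2 = 2^1·1; with 15 mod 8 = 7, (2/15) = +1; sign now -1; continue with (1/15)
reached (1/15) = 1, so the symbol is -1

-1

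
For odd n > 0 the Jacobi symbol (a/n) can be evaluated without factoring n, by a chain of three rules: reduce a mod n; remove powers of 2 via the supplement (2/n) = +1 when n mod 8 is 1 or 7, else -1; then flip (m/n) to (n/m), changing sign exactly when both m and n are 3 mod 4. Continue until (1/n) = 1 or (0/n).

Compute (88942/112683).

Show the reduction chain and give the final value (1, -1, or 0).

1

88942 = 2^1·44471; (2/112683) = -1 since 112683 mod 8 = 3, so (88942/112683) = (-1)^1·(44471/112683); sign now -1
reciprocity: (44471/112683) = -1·(112683/44471) since 44471 mod 4 = 3, 112683 mod 4 = 3; sign now +1
(112683/44471) = (23741/44471)   [reduce mod 44471]
reciprocity: (23741/44471) = +1·(44471/23741) since 23741 mod 4 = 1, 44471 mod 4 = 3; sign now +1
(44471/23741) = (20730/23741)   [reduce mod 23741]
20730 = 2^1·10365; (2/23741) = -1 since 23741 mod 8 = 5, so (20730/23741) = (-1)^1·(10365/23741); sign now -1
reciprocity: (10365/23741) = +1·(23741/10365) since 10365 mod 4 = 1, 23741 mod 4 = 1; sign now -1
(23741/10365) = (3011/10365)   [reduce mod 10365]
reciprocity: (3011/10365) = +1·(10365/3011) since 3011 mod 4 = 3, 10365 mod 4 = 1; sign now -1
(10365/3011) = (1332/3011)   [reduce mod 3011]
1332 = 2^2·333; (2/3011) = -1 since 3011 mod 8 = 3, so (1332/3011) = (-1)^2·(333/3011); sign now -1
reciprocity: (333/3011) = +1·(3011/333) since 333 mod 4 = 1, 3011 mod 4 = 3; sign now -1
(3011/333) = (14/333)   [reduce mod 333]
14 = 2^1·7; (2/333) = -1 since 333 mod 8 = 5, so (14/333) = (-1)^1·(7/333); sign now +1
reciprocity: (7/333) = +1·(333/7) since 7 mod 4 = 3, 333 mod 4 = 1; sign now +1
(333/7) = (4/7)   [reduce mod 7]
4 = 2^2·1; (2/7) = +1 since 7 mod 8 = 7, so (4/7) = (+1)^2·(1/7); sign now +1
(1/7) = 1; final value = sign = +1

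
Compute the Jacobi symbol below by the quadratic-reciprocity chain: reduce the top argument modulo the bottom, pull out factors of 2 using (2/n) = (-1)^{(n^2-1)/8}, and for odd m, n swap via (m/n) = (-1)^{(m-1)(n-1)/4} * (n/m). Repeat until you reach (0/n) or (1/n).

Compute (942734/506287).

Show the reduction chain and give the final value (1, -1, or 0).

(942734/506287): 942734 mod 506287 = 436447, so (942734/506287) = (436447/506287)
flip (436447/506287) -> (506287/436447): both odd, 436447 mod 4 = 3, 506287 mod 4 = 3, so the flip contributes -1; sign now -1
(506287/436447): 506287 mod 436447 = 69840, so (506287/436447) = (69840/436447)
factor out 2^4: 69840 = 2^4·4365; with 436447 mod 8 = 7, (2/436447) = +1; sign now -1; continue with (4365/436447)
flip (4365/436447) -> (436447/4365): both odd, 4365 mod 4 = 1, 436447 mod 4 = 3, so the flip contributes +1; sign now -1
(436447/4365): 436447 mod 4365 = 4312, so (436447/4365) = (4312/4365)
factor out 2^3: 4312 = 2^3·539; with 4365 mod 8 = 5, (2/4365) = -1; sign now +1; continue with (539/4365)
flip (539/4365) -> (4365/539): both odd, 539 mod 4 = 3, 4365 mod 4 = 1, so the flip contributes +1; sign now +1
(4365/539): 4365 mod 539 = 53, so (4365/539) = (53/539)
flip (53/539) -> (539/53): both odd, 53 mod 4 = 1, 539 mod 4 = 3, so the flip contributes +1; sign now +1
(539/53): 539 mod 53 = 9, so (539/53) = (9/53)
flip (9/53) -> (53/9): both odd, 9 mod 4 = 1, 53 mod 4 = 1, so the flip contributes +1; sign now +1
(53/9): 53 mod 9 = 8, so (53/9) = (8/9)
factor out 2^3: 8 = 2^3·1; with 9 mod 8 = 1, (2/9) = +1; sign now +1; continue with (1/9)
reached (1/9) = 1, so the symbol is +1

1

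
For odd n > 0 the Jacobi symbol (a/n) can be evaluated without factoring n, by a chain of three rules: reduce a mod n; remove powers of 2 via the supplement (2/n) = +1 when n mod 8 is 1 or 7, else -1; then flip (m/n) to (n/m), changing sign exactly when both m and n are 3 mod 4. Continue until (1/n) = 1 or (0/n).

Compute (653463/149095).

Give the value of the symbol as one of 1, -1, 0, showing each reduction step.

(653463/149095) = (57083/149095)   [reduce mod 149095]
reciprocity: (57083/149095) = -1·(149095/57083) since 57083 mod 4 = 3, 149095 mod 4 = 3; sign now -1
(149095/57083) = (34929/57083)   [reduce mod 57083]
reciprocity: (34929/57083) = +1·(57083/34929) since 34929 mod 4 = 1, 57083 mod 4 = 3; sign now -1
(57083/34929) = (22154/34929)   [reduce mod 34929]
22154 = 2^1·11077; (2/34929) = +1 since 34929 mod 8 = 1, so (22154/34929) = (+1)^1·(11077/34929); sign now -1
reciprocity: (11077/34929) = +1·(34929/11077) since 11077 mod 4 = 1, 34929 mod 4 = 1; sign now -1
(34929/11077) = (1698/11077)   [reduce mod 11077]
1698 = 2^1·849; (2/11077) = -1 since 11077 mod 8 = 5, so (1698/11077) = (-1)^1·(849/11077); sign now +1
reciprocity: (849/11077) = +1·(11077/849) since 849 mod 4 = 1, 11077 mod 4 = 1; sign now +1
(11077/849) = (40/849)   [reduce mod 849]
40 = 2^3·5; (2/849) = +1 since 849 mod 8 = 1, so (40/849) = (+1)^3·(5/849); sign now +1
reciprocity: (5/849) = +1·(849/5) since 5 mod 4 = 1, 849 mod 4 = 1; sign now +1
(849/5) = (4/5)   [reduce mod 5]
4 = 2^2·1; (2/5) = -1 since 5 mod 8 = 5, so (4/5) = (-1)^2·(1/5); sign now +1
(1/5) = 1; final value = sign = +1

1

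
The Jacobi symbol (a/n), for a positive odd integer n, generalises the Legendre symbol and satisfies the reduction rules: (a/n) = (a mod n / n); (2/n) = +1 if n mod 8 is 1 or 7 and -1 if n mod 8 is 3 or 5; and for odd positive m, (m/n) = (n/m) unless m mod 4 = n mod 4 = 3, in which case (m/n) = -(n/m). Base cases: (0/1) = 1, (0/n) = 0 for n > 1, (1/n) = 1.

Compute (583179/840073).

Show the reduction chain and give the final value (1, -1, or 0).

flip (583179/840073) -> (840073/583179): both odd, 583179 mod 4 = 3, 840073 mod 4 = 1, so the flip contributes +1; sign now +1
(840073/583179): 840073 mod 583179 = 256894, so (840073/583179) = (256894/583179)
factor out 2^1: 256894 = 2^1·128447; with 583179 mod 8 = 3, (2/583179) = -1; sign now -1; continue with (128447/583179)
flip (128447/583179) -> (583179/128447): both odd, 128447 mod 4 = 3, 583179 mod 4 = 3, so the flip contributes -1; sign now +1
(583179/128447): 583179 mod 128447 = 69391, so (583179/128447) = (69391/128447)
flip (69391/128447) -> (128447/69391): both odd, 69391 mod 4 = 3, 128447 mod 4 = 3, so the flip contributes -1; sign now -1
(128447/69391): 128447 mod 69391 = 59056, so (128447/69391) = (59056/69391)
factor out 2^4: 59056 = 2^4·3691; with 69391 mod 8 = 7, (2/69391) = +1; sign now -1; continue with (3691/69391)
flip (3691/69391) -> (69391/3691): both odd, 3691 mod 4 = 3, 69391 mod 4 = 3, so the flip contributes -1; sign now +1
(69391/3691): 69391 mod 3691 = 2953, so (69391/3691) = (2953/3691)
flip (2953/3691) -> (3691/2953): both odd, 2953 mod 4 = 1, 3691 mod 4 = 3, so the flip contributes +1; sign now +1
(3691/2953): 3691 mod 2953 = 738, so (3691/2953) = (738/2953)
factor out 2^1: 738 = 2^1·369; with 2953 mod 8 = 1, (2/2953) = +1; sign now +1; continue with (369/2953)
flip (369/2953) -> (2953/369): both odd, 369 mod 4 = 1, 2953 mod 4 = 1, so the flip contributes +1; sign now +1
(2953/369): 2953 mod 369 = 1, so (2953/369) = (1/369)
reached (1/369) = 1, so the symbol is +1

1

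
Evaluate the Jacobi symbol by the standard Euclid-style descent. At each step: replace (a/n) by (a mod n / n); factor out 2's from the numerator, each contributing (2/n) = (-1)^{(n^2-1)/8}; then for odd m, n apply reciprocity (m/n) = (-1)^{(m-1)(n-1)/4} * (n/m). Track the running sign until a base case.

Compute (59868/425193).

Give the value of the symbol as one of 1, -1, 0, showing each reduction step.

0

factor out 2^2: 59868 = 2^2·14967; with 425193 mod 8 = 1, (2/425193) = +1; sign now +1; continue with (14967/425193)
flip (14967/425193) -> (425193/14967): both odd, 14967 mod 4 = 3, 425193 mod 4 = 1, so the flip contributes +1; sign now +1
(425193/14967): 425193 mod 14967 = 6117, so (425193/14967) = (6117/14967)
flip (6117/14967) -> (14967/6117): both odd, 6117 mod 4 = 1, 14967 mod 4 = 3, so the flip contributes +1; sign now +1
(14967/6117): 14967 mod 6117 = 2733, so (14967/6117) = (2733/6117)
flip (2733/6117) -> (6117/2733): both odd, 2733 mod 4 = 1, 6117 mod 4 = 1, so the flip contributes +1; sign now +1
(6117/2733): 6117 mod 2733 = 651, so (6117/2733) = (651/2733)
flip (651/2733) -> (2733/651): both odd, 651 mod 4 = 3, 2733 mod 4 = 1, so the flip contributes +1; sign now +1
(2733/651): 2733 mod 651 = 129, so (2733/651) = (129/651)
flip (129/651) -> (651/129): both odd, 129 mod 4 = 1, 651 mod 4 = 3, so the flip contributes +1; sign now +1
(651/129): 651 mod 129 = 6, so (651/129) = (6/129)
factor out 2^1: 6 = 2^1·3; with 129 mod 8 = 1, (2/129) = +1; sign now +1; continue with (3/129)
flip (3/129) -> (129/3): both odd, 3 mod 4 = 3, 129 mod 4 = 1, so the flip contributes +1; sign now +1
(129/3): 129 mod 3 = 0, so (129/3) = (0/3)
reached (0/3); gcd(a, n) > 1, so (0/3) = 0 and the symbol is 0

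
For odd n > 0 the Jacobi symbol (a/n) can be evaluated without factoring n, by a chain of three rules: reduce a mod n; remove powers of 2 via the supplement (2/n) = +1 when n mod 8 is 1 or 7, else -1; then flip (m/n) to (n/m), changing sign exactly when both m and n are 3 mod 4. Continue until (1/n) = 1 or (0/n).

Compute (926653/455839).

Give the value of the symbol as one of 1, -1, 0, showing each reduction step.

(926653/455839): 926653 mod 455839 = 14975, so (926653/455839) = (14975/455839)
flip (14975/455839) -> (455839/14975): both odd, 14975 mod 4 = 3, 455839 mod 4 = 3, so the flip contributes -1; sign now -1
(455839/14975): 455839 mod 14975 = 6589, so (455839/14975) = (6589/14975)
flip (6589/14975) -> (14975/6589): both odd, 6589 mod 4 = 1, 14975 mod 4 = 3, so the flip contributes +1; sign now -1
(14975/6589): 14975 mod 6589 = 1797, so (14975/6589) = (1797/6589)
flip (1797/6589) -> (6589/1797): both odd, 1797 mod 4 = 1, 6589 mod 4 = 1, so the flip contributes +1; sign now -1
(6589/1797): 6589 mod 1797 = 1198, so (6589/1797) = (1198/1797)
factor out 2^1: 1198 = 2^1·599; with 1797 mod 8 = 5, (2/1797) = -1; sign now +1; continue with (599/1797)
flip (599/1797) -> (1797/599): both odd, 599 mod 4 = 3, 1797 mod 4 = 1, so the flip contributes +1; sign now +1
(1797/599): 1797 mod 599 = 0, so (1797/599) = (0/599)
reached (0/599); gcd(a, n) > 1, so (0/599) = 0 and the symbol is 0

0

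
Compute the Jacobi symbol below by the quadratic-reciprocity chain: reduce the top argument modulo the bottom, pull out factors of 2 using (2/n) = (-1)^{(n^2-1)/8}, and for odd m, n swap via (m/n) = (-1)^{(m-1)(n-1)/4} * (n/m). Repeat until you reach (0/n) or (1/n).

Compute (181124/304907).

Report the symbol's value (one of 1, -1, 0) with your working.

1

181124 = 2^2·45281; (2/304907) = -1 since 304907 mod 8 = 3, so (181124/304907) = (-1)^2·(45281/304907); sign now +1
reciprocity: (45281/304907) = +1·(304907/45281) since 45281 mod 4 = 1, 304907 mod 4 = 3; sign now +1
(304907/45281) = (33221/45281)   [reduce mod 45281]
reciprocity: (33221/45281) = +1·(45281/33221) since 33221 mod 4 = 1, 45281 mod 4 = 1; sign now +1
(45281/33221) = (12060/33221)   [reduce mod 33221]
12060 = 2^2·3015; (2/33221) = -1 since 33221 mod 8 = 5, so (12060/33221) = (-1)^2·(3015/33221); sign now +1
reciprocity: (3015/33221) = +1·(33221/3015) since 3015 mod 4 = 3, 33221 mod 4 = 1; sign now +1
(33221/3015) = (56/3015)   [reduce mod 3015]
56 = 2^3·7; (2/3015) = +1 since 3015 mod 8 = 7, so (56/3015) = (+1)^3·(7/3015); sign now +1
reciprocity: (7/3015) = -1·(3015/7) since 7 mod 4 = 3, 3015 mod 4 = 3; sign now -1
(3015/7) = (5/7)   [reduce mod 7]
reciprocity: (5/7) = +1·(7/5) since 5 mod 4 = 1, 7 mod 4 = 3; sign now -1
(7/5) = (2/5)   [reduce mod 5]
2 = 2^1·1; (2/5) = -1 since 5 mod 8 = 5, so (2/5) = (-1)^1·(1/5); sign now +1
(1/5) = 1; final value = sign = +1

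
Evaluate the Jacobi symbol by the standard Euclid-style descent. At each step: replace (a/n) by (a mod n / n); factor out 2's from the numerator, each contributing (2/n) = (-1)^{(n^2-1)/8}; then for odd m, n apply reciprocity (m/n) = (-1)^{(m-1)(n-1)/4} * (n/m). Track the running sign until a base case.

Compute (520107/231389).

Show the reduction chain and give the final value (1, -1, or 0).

(520107/231389) = (57329/231389)   [reduce mod 231389]
reciprocity: (57329/231389) = +1·(231389/57329) since 57329 mod 4 = 1, 231389 mod 4 = 1; sign now +1
(231389/57329) = (2073/57329)   [reduce mod 57329]
reciprocity: (2073/57329) = +1·(57329/2073) since 2073 mod 4 = 1, 57329 mod 4 = 1; sign now +1
(57329/2073) = (1358/2073)   [reduce mod 2073]
1358 = 2^1·679; (2/2073) = +1 since 2073 mod 8 = 1, so (1358/2073) = (+1)^1·(679/2073); sign now +1
reciprocity: (679/2073) = +1·(2073/679) since 679 mod 4 = 3, 2073 mod 4 = 1; sign now +1
(2073/679) = (36/679)   [reduce mod 679]
36 = 2^2·9; (2/679) = +1 since 679 mod 8 = 7, so (36/679) = (+1)^2·(9/679); sign now +1
reciprocity: (9/679) = +1·(679/9) since 9 mod 4 = 1, 679 mod 4 = 3; sign now +1
(679/9) = (4/9)   [reduce mod 9]
4 = 2^2·1; (2/9) = +1 since 9 mod 8 = 1, so (4/9) = (+1)^2·(1/9); sign now +1
(1/9) = 1; final value = sign = +1

1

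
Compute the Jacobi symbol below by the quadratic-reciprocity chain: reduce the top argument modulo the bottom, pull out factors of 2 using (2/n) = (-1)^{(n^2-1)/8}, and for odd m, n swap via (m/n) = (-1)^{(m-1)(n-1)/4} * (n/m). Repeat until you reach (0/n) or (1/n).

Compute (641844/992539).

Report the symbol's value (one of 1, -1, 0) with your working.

-1

factor out 2^2: 641844 = 2^2·160461; with 992539 mod 8 = 3, (2/992539) = -1; sign now +1; continue with (160461/992539)
flip (160461/992539) -> (992539/160461): both odd, 160461 mod 4 = 1, 992539 mod 4 = 3, so the flip contributes +1; sign now +1
(992539/160461): 992539 mod 160461 = 29773, so (992539/160461) = (29773/160461)
flip (29773/160461) -> (160461/29773): both odd, 29773 mod 4 = 1, 160461 mod 4 = 1, so the flip contributes +1; sign now +1
(160461/29773): 160461 mod 29773 = 11596, so (160461/29773) = (11596/29773)
factor out 2^2: 11596 = 2^2·2899; with 29773 mod 8 = 5, (2/29773) = -1; sign now +1; continue with (2899/29773)
flip (2899/29773) -> (29773/2899): both odd, 2899 mod 4 = 3, 29773 mod 4 = 1, so the flip contributes +1; sign now +1
(29773/2899): 29773 mod 2899 = 783, so (29773/2899) = (783/2899)
flip (783/2899) -> (2899/783): both odd, 783 mod 4 = 3, 2899 mod 4 = 3, so the flip contributes -1; sign now -1
(2899/783): 2899 mod 783 = 550, so (2899/783) = (550/783)
factor out 2^1: 550 = 2^1·275; with 783 mod 8 = 7, (2/783) = +1; sign now -1; continue with (275/783)
flip (275/783) -> (783/275): both odd, 275 mod 4 = 3, 783 mod 4 = 3, so the flip contributes -1; sign now +1
(783/275): 783 mod 275 = 233, so (783/275) = (233/275)
flip (233/275) -> (275/233): both odd, 233 mod 4 = 1, 275 mod 4 = 3, so the flip contributes +1; sign now +1
(275/233): 275 mod 233 = 42, so (275/233) = (42/233)
factor out 2^1: 42 = 2^1·21; with 233 mod 8 = 1, (2/233) = +1; sign now +1; continue with (21/233)
flip (21/233) -> (233/21): both odd, 21 mod 4 = 1, 233 mod 4 = 1, so the flip contributes +1; sign now +1
(233/21): 233 mod 21 = 2, so (233/21) = (2/21)
factor out 2^1: 2 = 2^1·1; with 21 mod 8 = 5, (2/21) = -1; sign now -1; continue with (1/21)
reached (1/21) = 1, so the symbol is -1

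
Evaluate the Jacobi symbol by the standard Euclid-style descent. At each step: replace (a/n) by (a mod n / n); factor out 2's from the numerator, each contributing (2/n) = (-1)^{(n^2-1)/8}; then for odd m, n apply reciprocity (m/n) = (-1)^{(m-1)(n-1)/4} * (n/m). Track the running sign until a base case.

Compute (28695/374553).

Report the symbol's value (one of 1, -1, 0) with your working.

0

flip (28695/374553) -> (374553/28695): both odd, 28695 mod 4 = 3, 374553 mod 4 = 1, so the flip contributes +1; sign now +1
(374553/28695): 374553 mod 28695 = 1518, so (374553/28695) = (1518/28695)
factor out 2^1: 1518 = 2^1·759; with 28695 mod 8 = 7, (2/28695) = +1; sign now +1; continue with (759/28695)
flip (759/28695) -> (28695/759): both odd, 759 mod 4 = 3, 28695 mod 4 = 3, so the flip contributes -1; sign now -1
(28695/759): 28695 mod 759 = 612, so (28695/759) = (612/759)
factor out 2^2: 612 = 2^2·153; with 759 mod 8 = 7, (2/759) = +1; sign now -1; continue with (153/759)
flip (153/759) -> (759/153): both odd, 153 mod 4 = 1, 759 mod 4 = 3, so the flip contributes +1; sign now -1
(759/153): 759 mod 153 = 147, so (759/153) = (147/153)
flip (147/153) -> (153/147): both odd, 147 mod 4 = 3, 153 mod 4 = 1, so the flip contributes +1; sign now -1
(153/147): 153 mod 147 = 6, so (153/147) = (6/147)
factor out 2^1: 6 = 2^1·3; with 147 mod 8 = 3, (2/147) = -1; sign now +1; continue with (3/147)
flip (3/147) -> (147/3): both odd, 3 mod 4 = 3, 147 mod 4 = 3, so the flip contributes -1; sign now -1
(147/3): 147 mod 3 = 0, so (147/3) = (0/3)
reached (0/3); gcd(a, n) > 1, so (0/3) = 0 and the symbol is 0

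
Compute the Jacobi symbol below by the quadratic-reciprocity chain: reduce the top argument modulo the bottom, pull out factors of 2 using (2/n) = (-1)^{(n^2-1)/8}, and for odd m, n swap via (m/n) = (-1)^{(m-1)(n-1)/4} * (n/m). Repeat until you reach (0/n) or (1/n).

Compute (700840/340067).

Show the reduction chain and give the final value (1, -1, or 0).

(700840/340067): 700840 mod 340067 = 20706, so (700840/340067) = (20706/340067)
factor out 2^1: 20706 = 2^1·10353; with 340067 mod 8 = 3, (2/340067) = -1; sign now -1; continue with (10353/340067)
flip (10353/340067) -> (340067/10353): both odd, 10353 mod 4 = 1, 340067 mod 4 = 3, so the flip contributes +1; sign now -1
(340067/10353): 340067 mod 10353 = 8771, so (340067/10353) = (8771/10353)
flip (8771/10353) -> (10353/8771): both odd, 8771 mod 4 = 3, 10353 mod 4 = 1, so the flip contributes +1; sign now -1
(10353/8771): 10353 mod 8771 = 1582, so (10353/8771) = (1582/8771)
factor out 2^1: 1582 = 2^1·791; with 8771 mod 8 = 3, (2/8771) = -1; sign now +1; continue with (791/8771)
flip (791/8771) -> (8771/791): both odd, 791 mod 4 = 3, 8771 mod 4 = 3, so the flip contributes -1; sign now -1
(8771/791): 8771 mod 791 = 70, so (8771/791) = (70/791)
factor out 2^1: 70 = 2^1·35; with 791 mod 8 = 7, (2/791) = +1; sign now -1; continue with (35/791)
flip (35/791) -> (791/35): both odd, 35 mod 4 = 3, 791 mod 4 = 3, so the flip contributes -1; sign now +1
(791/35): 791 mod 35 = 21, so (791/35) = (21/35)
flip (21/35) -> (35/21): both odd, 21 mod 4 = 1, 35 mod 4 = 3, so the flip contributes +1; sign now +1
(35/21): 35 mod 21 = 14, so (35/21) = (14/21)
factor out 2^1: 14 = 2^1·7; with 21 mod 8 = 5, (2/21) = -1; sign now -1; continue with (7/21)
flip (7/21) -> (21/7): both odd, 7 mod 4 = 3, 21 mod 4 = 1, so the flip contributes +1; sign now -1
(21/7): 21 mod 7 = 0, so (21/7) = (0/7)
reached (0/7); gcd(a, n) > 1, so (0/7) = 0 and the symbol is 0

0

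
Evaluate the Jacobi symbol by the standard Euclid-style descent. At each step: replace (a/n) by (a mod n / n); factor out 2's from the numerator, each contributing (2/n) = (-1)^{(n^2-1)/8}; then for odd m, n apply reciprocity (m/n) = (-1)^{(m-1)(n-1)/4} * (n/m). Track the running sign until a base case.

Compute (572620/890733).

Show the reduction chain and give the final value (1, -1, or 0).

factor out 2^2: 572620 = 2^2·143155; with 890733 mod 8 = 5, (2/890733) = -1; sign now +1; continue with (143155/890733)
flip (143155/890733) -> (890733/143155): both odd, 143155 mod 4 = 3, 890733 mod 4 = 1, so the flip contributes +1; sign now +1
(890733/143155): 890733 mod 143155 = 31803, so (890733/143155) = (31803/143155)
flip (31803/143155) -> (143155/31803): both odd, 31803 mod 4 = 3, 143155 mod 4 = 3, so the flip contributes -1; sign now -1
(143155/31803): 143155 mod 31803 = 15943, so (143155/31803) = (15943/31803)
flip (15943/31803) -> (31803/15943): both odd, 15943 mod 4 = 3, 31803 mod 4 = 3, so the flip contributes -1; sign now +1
(31803/15943): 31803 mod 15943 = 15860, so (31803/15943) = (15860/15943)
factor out 2^2: 15860 = 2^2·3965; with 15943 mod 8 = 7, (2/15943) = +1; sign now +1; continue with (3965/15943)
flip (3965/15943) -> (15943/3965): both odd, 3965 mod 4 = 1, 15943 mod 4 = 3, so the flip contributes +1; sign now +1
(15943/3965): 15943 mod 3965 = 83, so (15943/3965) = (83/3965)
flip (83/3965) -> (3965/83): both odd, 83 mod 4 = 3, 3965 mod 4 = 1, so the flip contributes +1; sign now +1
(3965/83): 3965 mod 83 = 64, so (3965/83) = (64/83)
factor out 2^6: 64 = 2^6·1; with 83 mod 8 = 3, (2/83) = -1; sign now +1; continue with (1/83)
reached (1/83) = 1, so the symbol is +1

1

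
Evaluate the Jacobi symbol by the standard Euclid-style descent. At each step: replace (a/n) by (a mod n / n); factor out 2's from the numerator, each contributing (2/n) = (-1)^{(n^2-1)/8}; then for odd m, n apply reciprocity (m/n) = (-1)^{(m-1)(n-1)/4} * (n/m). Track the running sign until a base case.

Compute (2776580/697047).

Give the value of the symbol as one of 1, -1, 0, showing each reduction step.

-1

(2776580/697047) = (685439/697047)   [reduce mod 697047]
reciprocity: (685439/697047) = -1·(697047/685439) since 685439 mod 4 = 3, 697047 mod 4 = 3; sign now -1
(697047/685439) = (11608/685439)   [reduce mod 685439]
11608 = 2^3·1451; (2/685439) = +1 since 685439 mod 8 = 7, so (11608/685439) = (+1)^3·(1451/685439); sign now -1
reciprocity: (1451/685439) = -1·(685439/1451) since 1451 mod 4 = 3, 685439 mod 4 = 3; sign now +1
(685439/1451) = (567/1451)   [reduce mod 1451]
reciprocity: (567/1451) = -1·(1451/567) since 567 mod 4 = 3, 1451 mod 4 = 3; sign now -1
(1451/567) = (317/567)   [reduce mod 567]
reciprocity: (317/567) = +1·(567/317) since 317 mod 4 = 1, 567 mod 4 = 3; sign now -1
(567/317) = (250/317)   [reduce mod 317]
250 = 2^1·125; (2/317) = -1 since 317 mod 8 = 5, so (250/317) = (-1)^1·(125/317); sign now +1
reciprocity: (125/317) = +1·(317/125) since 125 mod 4 = 1, 317 mod 4 = 1; sign now +1
(317/125) = (67/125)   [reduce mod 125]
reciprocity: (67/125) = +1·(125/67) since 67 mod 4 = 3, 125 mod 4 = 1; sign now +1
(125/67) = (58/67)   [reduce mod 67]
58 = 2^1·29; (2/67) = -1 since 67 mod 8 = 3, so (58/67) = (-1)^1·(29/67); sign now -1
reciprocity: (29/67) = +1·(67/29) since 29 mod 4 = 1, 67 mod 4 = 3; sign now -1
(67/29) = (9/29)   [reduce mod 29]
reciprocity: (9/29) = +1·(29/9) since 9 mod 4 = 1, 29 mod 4 = 1; sign now -1
(29/9) = (2/9)   [reduce mod 9]
2 = 2^1·1; (2/9) = +1 since 9 mod 8 = 1, so (2/9) = (+1)^1·(1/9); sign now -1
(1/9) = 1; final value = sign = -1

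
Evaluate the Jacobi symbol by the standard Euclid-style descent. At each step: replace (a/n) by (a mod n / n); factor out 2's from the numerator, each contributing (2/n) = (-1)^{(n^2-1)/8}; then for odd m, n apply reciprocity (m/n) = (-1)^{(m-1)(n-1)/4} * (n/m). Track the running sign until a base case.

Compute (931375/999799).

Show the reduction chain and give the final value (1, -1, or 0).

1

flip (931375/999799) -> (999799/931375): both odd, 931375 mod 4 = 3, 999799 mod 4 = 3, so the flip contributes -1; sign now -1
(999799/931375): 999799 mod 931375 = 68424, so (999799/931375) = (68424/931375)
factor out 2^3: 68424 = 2^3·8553; with 931375 mod 8 = 7, (2/931375) = +1; sign now -1; continue with (8553/931375)
flip (8553/931375) -> (931375/8553): both odd, 8553 mod 4 = 1, 931375 mod 4 = 3, so the flip contributes +1; sign now -1
(931375/8553): 931375 mod 8553 = 7651, so (931375/8553) = (7651/8553)
flip (7651/8553) -> (8553/7651): both odd, 7651 mod 4 = 3, 8553 mod 4 = 1, so the flip contributes +1; sign now -1
(8553/7651): 8553 mod 7651 = 902, so (8553/7651) = (902/7651)
factor out 2^1: 902 = 2^1·451; with 7651 mod 8 = 3, (2/7651) = -1; sign now +1; continue with (451/7651)
flip (451/7651) -> (7651/451): both odd, 451 mod 4 = 3, 7651 mod 4 = 3, so the flip contributes -1; sign now -1
(7651/451): 7651 mod 451 = 435, so (7651/451) = (435/451)
flip (435/451) -> (451/435): both odd, 435 mod 4 = 3, 451 mod 4 = 3, so the flip contributes -1; sign now +1
(451/435): 451 mod 435 = 16, so (451/435) = (16/435)
factor out 2^4: 16 = 2^4·1; with 435 mod 8 = 3, (2/435) = -1; sign now +1; continue with (1/435)
reached (1/435) = 1, so the symbol is +1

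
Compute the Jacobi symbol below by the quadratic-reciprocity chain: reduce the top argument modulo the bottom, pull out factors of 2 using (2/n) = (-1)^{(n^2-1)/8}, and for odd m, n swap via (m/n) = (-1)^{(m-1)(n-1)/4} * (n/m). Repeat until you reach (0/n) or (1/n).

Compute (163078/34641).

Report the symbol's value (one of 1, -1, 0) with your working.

(163078/34641): 163078 mod 34641 = 24514, so (163078/34641) = (24514/34641)
factor out 2^1: 24514 = 2^1·12257; with 34641 mod 8 = 1, (2/34641) = +1; sign now +1; continue with (12257/34641)
flip (12257/34641) -> (34641/12257): both odd, 12257 mod 4 = 1, 34641 mod 4 = 1, so the flip contributes +1; sign now +1
(34641/12257): 34641 mod 12257 = 10127, so (34641/12257) = (10127/12257)
flip (10127/12257) -> (12257/10127): both odd, 10127 mod 4 = 3, 12257 mod 4 = 1, so the flip contributes +1; sign now +1
(12257/10127): 12257 mod 10127 = 2130, so (12257/10127) = (2130/10127)
factor out 2^1: 2130 = 2^1·1065; with 10127 mod 8 = 7, (2/10127) = +1; sign now +1; continue with (1065/10127)
flip (1065/10127) -> (10127/1065): both odd, 1065 mod 4 = 1, 10127 mod 4 = 3, so the flip contributes +1; sign now +1
(10127/1065): 10127 mod 1065 = 542, so (10127/1065) = (542/1065)
factor out 2^1: 542 = 2^1·271; with 1065 mod 8 = 1, (2/1065) = +1; sign now +1; continue with (271/1065)
flip (271/1065) -> (1065/271): both odd, 271 mod 4 = 3, 1065 mod 4 = 1, so the flip contributes +1; sign now +1
(1065/271): 1065 mod 271 = 252, so (1065/271) = (252/271)
factor out 2^2: 252 = 2^2·63; with 271 mod 8 = 7, (2/271) = +1; sign now +1; continue with (63/271)
flip (63/271) -> (271/63): both odd, 63 mod 4 = 3, 271 mod 4 = 3, so the flip contributes -1; sign now -1
(271/63): 271 mod 63 = 19, so (271/63) = (19/63)
flip (19/63) -> (63/19): both odd, 19 mod 4 = 3, 63 mod 4 = 3, so the flip contributes -1; sign now +1
(63/19): 63 mod 19 = 6, so (63/19) = (6/19)
factor out 2^1: 6 = 2^1·3; with 19 mod 8 = 3, (2/19) = -1; sign now -1; continue with (3/19)
flip (3/19) -> (19/3): both odd, 3 mod 4 = 3, 19 mod 4 = 3, so the flip contributes -1; sign now +1
(19/3): 19 mod 3 = 1, so (19/3) = (1/3)
reached (1/3) = 1, so the symbol is +1

1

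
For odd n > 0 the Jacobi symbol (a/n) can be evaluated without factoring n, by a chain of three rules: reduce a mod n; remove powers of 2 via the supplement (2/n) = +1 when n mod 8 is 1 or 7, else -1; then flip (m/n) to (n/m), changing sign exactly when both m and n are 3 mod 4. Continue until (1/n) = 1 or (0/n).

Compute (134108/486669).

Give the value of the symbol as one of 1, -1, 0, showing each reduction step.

134108 = 2^2·33527; (2/486669) = -1 since 486669 mod 8 = 5, so (134108/486669) = (-1)^2·(33527/486669); sign now +1
reciprocity: (33527/486669) = +1·(486669/33527) since 33527 mod 4 = 3, 486669 mod 4 = 1; sign now +1
(486669/33527) = (17291/33527)   [reduce mod 33527]
reciprocity: (17291/33527) = -1·(33527/17291) since 17291 mod 4 = 3, 33527 mod 4 = 3; sign now -1
(33527/17291) = (16236/17291)   [reduce mod 17291]
16236 = 2^2·4059; (2/17291) = -1 since 17291 mod 8 = 3, so (16236/17291) = (-1)^2·(4059/17291); sign now -1
reciprocity: (4059/17291) = -1·(17291/4059) since 4059 mod 4 = 3, 17291 mod 4 = 3; sign now +1
(17291/4059) = (1055/4059)   [reduce mod 4059]
reciprocity: (1055/4059) = -1·(4059/1055) since 1055 mod 4 = 3, 4059 mod 4 = 3; sign now -1
(4059/1055) = (894/1055)   [reduce mod 1055]
894 = 2^1·447; (2/1055) = +1 since 1055 mod 8 = 7, so (894/1055) = (+1)^1·(447/1055); sign now -1
reciprocity: (447/1055) = -1·(1055/447) since 447 mod 4 = 3, 1055 mod 4 = 3; sign now +1
(1055/447) = (161/447)   [reduce mod 447]
reciprocity: (161/447) = +1·(447/161) since 161 mod 4 = 1, 447 mod 4 = 3; sign now +1
(447/161) = (125/161)   [reduce mod 161]
reciprocity: (125/161) = +1·(161/125) since 125 mod 4 = 1, 161 mod 4 = 1; sign now +1
(161/125) = (36/125)   [reduce mod 125]
36 = 2^2·9; (2/125) = -1 since 125 mod 8 = 5, so (36/125) = (-1)^2·(9/125); sign now +1
reciprocity: (9/125) = +1·(125/9) since 9 mod 4 = 1, 125 mod 4 = 1; sign now +1
(125/9) = (8/9)   [reduce mod 9]
8 = 2^3·1; (2/9) = +1 since 9 mod 8 = 1, so (8/9) = (+1)^3·(1/9); sign now +1
(1/9) = 1; final value = sign = +1

1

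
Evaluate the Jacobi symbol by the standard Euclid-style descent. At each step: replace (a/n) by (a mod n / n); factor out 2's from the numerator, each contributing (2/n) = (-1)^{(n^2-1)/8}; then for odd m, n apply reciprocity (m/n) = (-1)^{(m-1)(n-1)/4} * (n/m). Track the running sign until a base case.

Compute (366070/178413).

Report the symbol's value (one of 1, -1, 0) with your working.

1

(366070/178413) = (9244/178413)   [reduce mod 178413]
9244 = 2^2·2311; (2/178413) = -1 since 178413 mod 8 = 5, so (9244/178413) = (-1)^2·(2311/178413); sign now +1
reciprocity: (2311/178413) = +1·(178413/2311) since 2311 mod 4 = 3, 178413 mod 4 = 1; sign now +1
(178413/2311) = (466/2311)   [reduce mod 2311]
466 = 2^1·233; (2/2311) = +1 since 2311 mod 8 = 7, so (466/2311) = (+1)^1·(233/2311); sign now +1
reciprocity: (233/2311) = +1·(2311/233) since 233 mod 4 = 1, 2311 mod 4 = 3; sign now +1
(2311/233) = (214/233)   [reduce mod 233]
214 = 2^1·107; (2/233) = +1 since 233 mod 8 = 1, so (214/233) = (+1)^1·(107/233); sign now +1
reciprocity: (107/233) = +1·(233/107) since 107 mod 4 = 3, 233 mod 4 = 1; sign now +1
(233/107) = (19/107)   [reduce mod 107]
reciprocity: (19/107) = -1·(107/19) since 19 mod 4 = 3, 107 mod 4 = 3; sign now -1
(107/19) = (12/19)   [reduce mod 19]
12 = 2^2·3; (2/19) = -1 since 19 mod 8 = 3, so (12/19) = (-1)^2·(3/19); sign now -1
reciprocity: (3/19) = -1·(19/3) since 3 mod 4 = 3, 19 mod 4 = 3; sign now +1
(19/3) = (1/3)   [reduce mod 3]
(1/3) = 1; final value = sign = +1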